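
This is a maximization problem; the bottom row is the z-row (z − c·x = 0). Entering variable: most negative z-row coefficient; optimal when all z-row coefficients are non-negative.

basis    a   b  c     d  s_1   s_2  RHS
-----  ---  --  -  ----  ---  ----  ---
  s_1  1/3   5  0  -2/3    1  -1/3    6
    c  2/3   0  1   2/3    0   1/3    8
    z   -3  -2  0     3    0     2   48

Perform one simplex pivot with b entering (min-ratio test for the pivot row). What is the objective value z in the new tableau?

Ratio test on column b — row 1: 6/5 = 6/5; row 2: entry 0 ≤ 0. Minimum is 6/5 at row 1 (s_1 leaves); pivot element 5.
Pivot on row 1; the z-row RHS becomes 48 − (-2)·(6/5) = 252/5.

252/5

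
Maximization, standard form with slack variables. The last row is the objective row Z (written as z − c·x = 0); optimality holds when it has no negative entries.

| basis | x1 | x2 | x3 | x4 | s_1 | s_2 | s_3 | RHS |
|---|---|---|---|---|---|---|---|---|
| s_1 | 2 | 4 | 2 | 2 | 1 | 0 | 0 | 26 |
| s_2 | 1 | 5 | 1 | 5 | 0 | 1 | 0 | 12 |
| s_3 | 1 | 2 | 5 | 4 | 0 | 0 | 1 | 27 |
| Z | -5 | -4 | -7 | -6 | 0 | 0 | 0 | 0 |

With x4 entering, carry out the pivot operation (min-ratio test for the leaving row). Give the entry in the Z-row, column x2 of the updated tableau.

Ratio test on column x4 — row 1: 26/2 = 13; row 2: 12/5 = 12/5; row 3: 27/4 = 27/4. Minimum is 12/5 at row 2 (s_2 leaves); pivot element 5.
Divide row 2 by 5; eliminate column x4 from the other rows.
Z-row update in column x2: -4 − (-6)·1 = 2.

2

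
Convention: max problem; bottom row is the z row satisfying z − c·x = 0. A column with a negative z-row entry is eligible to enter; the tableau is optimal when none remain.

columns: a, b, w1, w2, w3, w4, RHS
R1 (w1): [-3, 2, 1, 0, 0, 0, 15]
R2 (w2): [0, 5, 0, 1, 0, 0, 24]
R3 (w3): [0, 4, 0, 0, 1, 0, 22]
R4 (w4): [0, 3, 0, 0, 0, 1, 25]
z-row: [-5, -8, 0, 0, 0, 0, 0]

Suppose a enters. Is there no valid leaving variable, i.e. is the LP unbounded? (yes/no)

yes

Every constraint-row entry in column a is ≤ 0, so increasing a is unbounded.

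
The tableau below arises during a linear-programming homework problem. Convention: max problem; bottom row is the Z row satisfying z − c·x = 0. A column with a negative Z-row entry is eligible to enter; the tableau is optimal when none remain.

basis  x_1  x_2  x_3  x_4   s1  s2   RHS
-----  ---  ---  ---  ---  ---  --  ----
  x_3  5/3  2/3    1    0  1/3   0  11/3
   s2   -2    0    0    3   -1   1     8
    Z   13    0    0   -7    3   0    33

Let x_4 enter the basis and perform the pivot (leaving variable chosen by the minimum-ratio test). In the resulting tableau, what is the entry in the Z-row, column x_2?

Ratio test on column x_4 — row 1: entry 0 ≤ 0; row 2: 8/3 = 8/3. Minimum is 8/3 at row 2 (s2 leaves); pivot element 3.
Divide row 2 by 3; eliminate column x_4 from the other rows.
Z-row update in column x_2: 0 − (-7)·0 = 0.

0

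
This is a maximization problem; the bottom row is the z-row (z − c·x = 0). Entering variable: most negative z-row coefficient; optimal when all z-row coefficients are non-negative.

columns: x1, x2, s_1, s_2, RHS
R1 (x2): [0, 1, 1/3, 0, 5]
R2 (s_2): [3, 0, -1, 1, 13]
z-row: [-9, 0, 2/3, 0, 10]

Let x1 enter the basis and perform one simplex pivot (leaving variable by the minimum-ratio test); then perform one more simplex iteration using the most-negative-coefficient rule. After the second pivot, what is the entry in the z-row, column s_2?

Ratio test on column x1 — row 1: entry 0 ≤ 0; row 2: 13/3 = 13/3. Minimum is 13/3 at row 2 (s_2 leaves); pivot element 3.
Divide row 2 by 3; eliminate column x1 from the other rows.
Second iteration: most negative z-row entry is -7/3 in column s_1, so s_1 enters.
Ratio test on column s_1 — row 1: 5/(1/3) = 15; row 2: entry -1/3 ≤ 0. Minimum is 15 at row 1 (x2 leaves); pivot element 1/3.
Divide row 1 by 1/3; eliminate column s_1 from the other rows.
After both pivots, the entry at the z-row, column s_2 is 3.

3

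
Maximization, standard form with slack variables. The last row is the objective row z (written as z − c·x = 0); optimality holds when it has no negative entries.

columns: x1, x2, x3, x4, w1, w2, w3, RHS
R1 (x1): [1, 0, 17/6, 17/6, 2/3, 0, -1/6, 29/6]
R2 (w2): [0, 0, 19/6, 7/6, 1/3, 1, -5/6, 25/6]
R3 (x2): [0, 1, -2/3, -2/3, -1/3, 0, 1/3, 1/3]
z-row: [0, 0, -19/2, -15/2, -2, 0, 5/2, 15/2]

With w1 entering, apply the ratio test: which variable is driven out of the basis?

Column w1 entries and ratios — x1: (29/6)/(2/3) = 29/4; w2: (25/6)/(1/3) = 25/2; x2: -1/3 ≤ 0, skip.
Smallest ratio is 29/4 in the row of x1, so x1 leaves.

x1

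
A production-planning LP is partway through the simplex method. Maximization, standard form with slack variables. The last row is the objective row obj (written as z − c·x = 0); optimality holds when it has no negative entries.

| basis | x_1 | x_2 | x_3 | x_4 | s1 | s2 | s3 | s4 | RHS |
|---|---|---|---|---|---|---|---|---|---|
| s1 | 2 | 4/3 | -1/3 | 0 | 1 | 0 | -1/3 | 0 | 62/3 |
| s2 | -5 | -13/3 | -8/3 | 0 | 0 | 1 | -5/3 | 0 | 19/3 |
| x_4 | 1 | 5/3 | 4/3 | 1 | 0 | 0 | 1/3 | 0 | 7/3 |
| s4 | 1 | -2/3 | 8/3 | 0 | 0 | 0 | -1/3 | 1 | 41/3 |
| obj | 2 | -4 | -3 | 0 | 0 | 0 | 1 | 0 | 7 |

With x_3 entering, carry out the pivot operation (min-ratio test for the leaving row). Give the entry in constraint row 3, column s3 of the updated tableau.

1/4

Ratio test on column x_3 — row 1: entry -1/3 ≤ 0; row 2: entry -8/3 ≤ 0; row 3: (7/3)/(4/3) = 7/4; row 4: (41/3)/(8/3) = 41/8. Minimum is 7/4 at row 3 (x_4 leaves); pivot element 4/3.
Divide row 3 by 4/3; eliminate column x_3 from the other rows.
In the new row 3, the s3 entry is the old entry divided by the pivot: (1/3)/(4/3) = 1/4.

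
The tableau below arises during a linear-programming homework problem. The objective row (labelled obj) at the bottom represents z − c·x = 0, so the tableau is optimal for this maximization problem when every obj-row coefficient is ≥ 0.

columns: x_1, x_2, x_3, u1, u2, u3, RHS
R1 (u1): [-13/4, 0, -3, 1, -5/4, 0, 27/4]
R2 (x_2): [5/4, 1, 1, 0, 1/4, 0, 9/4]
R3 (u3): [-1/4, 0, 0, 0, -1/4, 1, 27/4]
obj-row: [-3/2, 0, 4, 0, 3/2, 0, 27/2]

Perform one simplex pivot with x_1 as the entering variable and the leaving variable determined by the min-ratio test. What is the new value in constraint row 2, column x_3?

4/5

Ratio test on column x_1 — row 1: entry -13/4 ≤ 0; row 2: (9/4)/(5/4) = 9/5; row 3: entry -1/4 ≤ 0. Minimum is 9/5 at row 2 (x_2 leaves); pivot element 5/4.
Divide row 2 by 5/4; eliminate column x_1 from the other rows.
In the new row 2, the x_3 entry is the old entry divided by the pivot: 1/(5/4) = 4/5.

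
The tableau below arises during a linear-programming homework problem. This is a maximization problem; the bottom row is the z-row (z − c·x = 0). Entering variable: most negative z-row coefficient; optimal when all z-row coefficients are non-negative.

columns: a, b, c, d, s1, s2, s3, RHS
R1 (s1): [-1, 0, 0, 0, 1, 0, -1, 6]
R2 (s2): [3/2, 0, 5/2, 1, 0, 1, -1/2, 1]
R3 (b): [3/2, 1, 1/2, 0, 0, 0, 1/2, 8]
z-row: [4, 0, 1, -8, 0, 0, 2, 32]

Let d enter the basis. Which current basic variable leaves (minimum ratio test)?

Column d entries and ratios — s1: 0 ≤ 0, skip; s2: 1/1 = 1; b: 0 ≤ 0, skip.
Smallest ratio is 1 in the row of s2, so s2 leaves.

s2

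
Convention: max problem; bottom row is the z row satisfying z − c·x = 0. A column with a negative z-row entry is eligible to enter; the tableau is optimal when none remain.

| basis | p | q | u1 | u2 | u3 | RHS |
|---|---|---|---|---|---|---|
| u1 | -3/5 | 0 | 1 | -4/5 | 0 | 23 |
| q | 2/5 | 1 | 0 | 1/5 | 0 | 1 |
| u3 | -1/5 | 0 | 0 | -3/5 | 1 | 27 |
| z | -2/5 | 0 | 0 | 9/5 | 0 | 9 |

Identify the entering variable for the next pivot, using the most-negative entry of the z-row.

Negative z-row entries: p: -2/5.
The most negative is -2/5 in column p, so p enters.

p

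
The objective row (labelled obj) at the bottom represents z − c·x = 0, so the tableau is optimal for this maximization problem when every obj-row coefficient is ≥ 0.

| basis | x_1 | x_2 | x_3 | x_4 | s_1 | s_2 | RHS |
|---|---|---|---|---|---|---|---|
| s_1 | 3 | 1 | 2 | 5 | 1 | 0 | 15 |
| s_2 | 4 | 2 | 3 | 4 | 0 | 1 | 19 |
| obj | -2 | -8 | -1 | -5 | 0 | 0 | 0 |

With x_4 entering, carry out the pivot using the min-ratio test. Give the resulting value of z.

15

Ratio test on column x_4 — row 1: 15/5 = 3; row 2: 19/4 = 19/4. Minimum is 3 at row 1 (s_1 leaves); pivot element 5.
Pivot on row 1; the obj-row RHS becomes 0 − (-5)·3 = 15.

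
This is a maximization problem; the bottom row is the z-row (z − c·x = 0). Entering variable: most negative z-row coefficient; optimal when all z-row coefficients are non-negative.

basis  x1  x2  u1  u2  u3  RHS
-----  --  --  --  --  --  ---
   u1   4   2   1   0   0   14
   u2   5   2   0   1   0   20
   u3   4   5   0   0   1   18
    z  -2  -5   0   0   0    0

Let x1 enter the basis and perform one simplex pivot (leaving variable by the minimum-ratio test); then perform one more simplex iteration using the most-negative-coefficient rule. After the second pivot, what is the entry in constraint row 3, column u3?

1/3

Ratio test on column x1 — row 1: 14/4 = 7/2; row 2: 20/5 = 4; row 3: 18/4 = 9/2. Minimum is 7/2 at row 1 (u1 leaves); pivot element 4.
Divide row 1 by 4; eliminate column x1 from the other rows.
Second iteration: most negative z-row entry is -4 in column x2, so x2 enters.
Ratio test on column x2 — row 1: (7/2)/(1/2) = 7; row 2: entry -1/2 ≤ 0; row 3: 4/3 = 4/3. Minimum is 4/3 at row 3 (u3 leaves); pivot element 3.
Divide row 3 by 3; eliminate column x2 from the other rows.
After both pivots, the entry at constraint row 3, column u3 is 1/3.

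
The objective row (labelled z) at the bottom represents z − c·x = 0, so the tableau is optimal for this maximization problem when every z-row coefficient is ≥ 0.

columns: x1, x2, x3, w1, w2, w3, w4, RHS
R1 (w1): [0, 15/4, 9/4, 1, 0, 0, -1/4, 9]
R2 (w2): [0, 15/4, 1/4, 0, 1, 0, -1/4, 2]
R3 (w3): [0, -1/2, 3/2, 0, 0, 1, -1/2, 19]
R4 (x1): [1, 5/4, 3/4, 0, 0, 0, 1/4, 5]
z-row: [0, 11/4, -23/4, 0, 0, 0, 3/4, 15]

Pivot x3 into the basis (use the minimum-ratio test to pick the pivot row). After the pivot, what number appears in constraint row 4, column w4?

1/3

Ratio test on column x3 — row 1: 9/(9/4) = 4; row 2: 2/(1/4) = 8; row 3: 19/(3/2) = 38/3; row 4: 5/(3/4) = 20/3. Minimum is 4 at row 1 (w1 leaves); pivot element 9/4.
Divide row 1 by 9/4; eliminate column x3 from the other rows.
Row 4 update in column w4: 1/4 − (3/4)·(-1/9) = 1/3.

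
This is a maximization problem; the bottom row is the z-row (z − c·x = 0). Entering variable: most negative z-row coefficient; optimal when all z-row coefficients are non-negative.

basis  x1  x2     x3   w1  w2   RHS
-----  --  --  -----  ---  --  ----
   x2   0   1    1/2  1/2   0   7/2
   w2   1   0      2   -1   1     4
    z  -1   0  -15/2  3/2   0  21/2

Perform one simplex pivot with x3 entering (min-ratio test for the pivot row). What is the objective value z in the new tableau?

51/2

Ratio test on column x3 — row 1: (7/2)/(1/2) = 7; row 2: 4/2 = 2. Minimum is 2 at row 2 (w2 leaves); pivot element 2.
Pivot on row 2; the z-row RHS becomes 21/2 − (-15/2)·2 = 51/2.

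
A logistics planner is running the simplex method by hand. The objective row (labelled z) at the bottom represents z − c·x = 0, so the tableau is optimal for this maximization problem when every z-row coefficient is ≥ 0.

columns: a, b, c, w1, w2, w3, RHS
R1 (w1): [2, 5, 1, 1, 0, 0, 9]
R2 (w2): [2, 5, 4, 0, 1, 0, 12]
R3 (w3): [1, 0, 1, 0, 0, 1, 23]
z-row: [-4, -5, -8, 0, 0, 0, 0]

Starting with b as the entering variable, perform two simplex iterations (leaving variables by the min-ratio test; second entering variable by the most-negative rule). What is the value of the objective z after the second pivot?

Ratio test on column b — row 1: 9/5 = 9/5; row 2: 12/5 = 12/5; row 3: entry 0 ≤ 0. Minimum is 9/5 at row 1 (w1 leaves); pivot element 5.
Pivot on row 1; the z-row RHS becomes 0 − (-5)·(9/5) = 9.
Next entering variable (most negative z-row entry -7): c.
Ratio test on column c — row 1: (9/5)/(1/5) = 9; row 2: 3/3 = 1; row 3: 23/1 = 23. Minimum is 1 at row 2 (w2 leaves); pivot element 3.
After the second pivot the z-row RHS is 9 − (-7)·1 = 16.

16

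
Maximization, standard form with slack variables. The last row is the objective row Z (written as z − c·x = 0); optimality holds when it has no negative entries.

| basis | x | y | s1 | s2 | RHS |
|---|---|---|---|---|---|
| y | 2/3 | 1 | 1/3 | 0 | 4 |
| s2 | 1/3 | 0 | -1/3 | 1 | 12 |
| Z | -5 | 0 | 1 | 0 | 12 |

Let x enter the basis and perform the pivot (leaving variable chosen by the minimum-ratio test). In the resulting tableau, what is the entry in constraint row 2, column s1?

Ratio test on column x — row 1: 4/(2/3) = 6; row 2: 12/(1/3) = 36. Minimum is 6 at row 1 (y leaves); pivot element 2/3.
Divide row 1 by 2/3; eliminate column x from the other rows.
Row 2 update in column s1: -1/3 − (1/3)·(1/2) = -1/2.

-1/2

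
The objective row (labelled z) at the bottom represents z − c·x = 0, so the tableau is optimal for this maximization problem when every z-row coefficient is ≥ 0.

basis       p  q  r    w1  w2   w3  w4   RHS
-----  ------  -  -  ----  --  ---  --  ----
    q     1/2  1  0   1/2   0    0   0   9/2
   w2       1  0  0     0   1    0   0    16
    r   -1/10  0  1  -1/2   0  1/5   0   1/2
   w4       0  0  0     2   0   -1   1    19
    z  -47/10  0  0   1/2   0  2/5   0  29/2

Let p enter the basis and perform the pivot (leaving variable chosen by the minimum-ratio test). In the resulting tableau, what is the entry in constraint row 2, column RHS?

Ratio test on column p — row 1: (9/2)/(1/2) = 9; row 2: 16/1 = 16; row 3: entry -1/10 ≤ 0; row 4: entry 0 ≤ 0. Minimum is 9 at row 1 (q leaves); pivot element 1/2.
Divide row 1 by 1/2; eliminate column p from the other rows.
Row 2 update in column RHS: 16 − 1·9 = 7.

7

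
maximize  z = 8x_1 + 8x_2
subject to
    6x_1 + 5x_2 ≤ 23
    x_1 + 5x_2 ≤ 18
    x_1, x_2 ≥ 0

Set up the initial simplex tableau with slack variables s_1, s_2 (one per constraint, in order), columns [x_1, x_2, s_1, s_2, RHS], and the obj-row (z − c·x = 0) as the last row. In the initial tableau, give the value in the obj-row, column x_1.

-8

The obj-row carries the negated objective coefficients: the x_1 entry is -8.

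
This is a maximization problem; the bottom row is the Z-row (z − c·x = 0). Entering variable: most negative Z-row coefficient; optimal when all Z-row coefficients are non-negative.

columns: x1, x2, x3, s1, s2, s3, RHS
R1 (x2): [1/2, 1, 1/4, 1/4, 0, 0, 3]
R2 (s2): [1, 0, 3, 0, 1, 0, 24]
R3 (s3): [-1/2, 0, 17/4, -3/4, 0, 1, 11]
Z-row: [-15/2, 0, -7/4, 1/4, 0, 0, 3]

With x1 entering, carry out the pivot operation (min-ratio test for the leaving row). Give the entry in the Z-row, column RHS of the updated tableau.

48

Ratio test on column x1 — row 1: 3/(1/2) = 6; row 2: 24/1 = 24; row 3: entry -1/2 ≤ 0. Minimum is 6 at row 1 (x2 leaves); pivot element 1/2.
Divide row 1 by 1/2; eliminate column x1 from the other rows.
Z-row update in column RHS: 3 − (-15/2)·6 = 48.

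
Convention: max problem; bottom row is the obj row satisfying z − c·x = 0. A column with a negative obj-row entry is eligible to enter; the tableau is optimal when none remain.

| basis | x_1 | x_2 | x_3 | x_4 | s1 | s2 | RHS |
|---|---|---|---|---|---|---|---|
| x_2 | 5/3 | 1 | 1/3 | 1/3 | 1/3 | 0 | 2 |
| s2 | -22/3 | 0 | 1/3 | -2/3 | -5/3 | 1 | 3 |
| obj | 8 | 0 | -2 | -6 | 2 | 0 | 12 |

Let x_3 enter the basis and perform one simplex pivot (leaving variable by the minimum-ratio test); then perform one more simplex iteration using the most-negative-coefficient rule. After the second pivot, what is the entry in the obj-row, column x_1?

38

Ratio test on column x_3 — row 1: 2/(1/3) = 6; row 2: 3/(1/3) = 9. Minimum is 6 at row 1 (x_2 leaves); pivot element 1/3.
Divide row 1 by 1/3; eliminate column x_3 from the other rows.
Second iteration: most negative obj-row entry is -4 in column x_4, so x_4 enters.
Ratio test on column x_4 — row 1: 6/1 = 6; row 2: entry -1 ≤ 0. Minimum is 6 at row 1 (x_3 leaves); pivot element 1.
Divide row 1 by 1; eliminate column x_4 from the other rows.
After both pivots, the entry at the obj-row, column x_1 is 38.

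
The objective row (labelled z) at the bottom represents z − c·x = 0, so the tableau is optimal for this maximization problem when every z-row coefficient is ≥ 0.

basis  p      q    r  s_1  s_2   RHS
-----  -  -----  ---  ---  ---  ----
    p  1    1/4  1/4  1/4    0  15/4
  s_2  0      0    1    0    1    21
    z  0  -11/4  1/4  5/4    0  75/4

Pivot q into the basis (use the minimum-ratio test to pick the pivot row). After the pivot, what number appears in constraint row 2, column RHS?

21

Ratio test on column q — row 1: (15/4)/(1/4) = 15; row 2: entry 0 ≤ 0. Minimum is 15 at row 1 (p leaves); pivot element 1/4.
Divide row 1 by 1/4; eliminate column q from the other rows.
Row 2 update in column RHS: 21 − 0·15 = 21.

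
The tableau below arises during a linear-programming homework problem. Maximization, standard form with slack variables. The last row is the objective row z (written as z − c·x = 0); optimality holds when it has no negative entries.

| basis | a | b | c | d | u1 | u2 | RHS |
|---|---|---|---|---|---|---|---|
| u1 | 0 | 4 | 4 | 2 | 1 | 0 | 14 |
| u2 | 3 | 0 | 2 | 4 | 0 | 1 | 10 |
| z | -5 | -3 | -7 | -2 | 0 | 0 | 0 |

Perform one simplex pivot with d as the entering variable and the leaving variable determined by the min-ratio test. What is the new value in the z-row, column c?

Ratio test on column d — row 1: 14/2 = 7; row 2: 10/4 = 5/2. Minimum is 5/2 at row 2 (u2 leaves); pivot element 4.
Divide row 2 by 4; eliminate column d from the other rows.
z-row update in column c: -7 − (-2)·(1/2) = -6.

-6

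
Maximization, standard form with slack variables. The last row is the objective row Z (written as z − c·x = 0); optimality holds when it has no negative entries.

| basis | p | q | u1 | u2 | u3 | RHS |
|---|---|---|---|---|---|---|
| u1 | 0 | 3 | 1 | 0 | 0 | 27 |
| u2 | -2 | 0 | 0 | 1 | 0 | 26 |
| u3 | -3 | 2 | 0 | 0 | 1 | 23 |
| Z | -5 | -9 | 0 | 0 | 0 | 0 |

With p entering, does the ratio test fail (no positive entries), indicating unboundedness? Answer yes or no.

yes

Every constraint-row entry in column p is ≤ 0, so increasing p is unbounded.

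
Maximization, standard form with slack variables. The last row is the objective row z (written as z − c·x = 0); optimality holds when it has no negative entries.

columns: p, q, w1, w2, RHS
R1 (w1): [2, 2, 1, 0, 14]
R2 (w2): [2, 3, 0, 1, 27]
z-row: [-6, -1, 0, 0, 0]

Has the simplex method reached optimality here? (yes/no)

no

The z-row has a negative entry -6 in column p, so it is not optimal.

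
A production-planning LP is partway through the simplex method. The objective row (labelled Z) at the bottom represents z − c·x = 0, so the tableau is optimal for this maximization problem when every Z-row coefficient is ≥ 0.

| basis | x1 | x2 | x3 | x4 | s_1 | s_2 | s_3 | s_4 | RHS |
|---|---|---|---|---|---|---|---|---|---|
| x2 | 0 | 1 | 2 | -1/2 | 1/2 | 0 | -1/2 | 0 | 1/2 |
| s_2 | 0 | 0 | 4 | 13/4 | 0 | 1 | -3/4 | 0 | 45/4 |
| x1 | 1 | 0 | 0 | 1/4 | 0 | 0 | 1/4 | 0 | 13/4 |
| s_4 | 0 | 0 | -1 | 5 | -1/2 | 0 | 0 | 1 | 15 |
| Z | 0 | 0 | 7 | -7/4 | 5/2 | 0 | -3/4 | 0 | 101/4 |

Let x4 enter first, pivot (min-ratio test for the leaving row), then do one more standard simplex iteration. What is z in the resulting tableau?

Ratio test on column x4 — row 1: entry -1/2 ≤ 0; row 2: (45/4)/(13/4) = 45/13; row 3: (13/4)/(1/4) = 13; row 4: 15/5 = 3. Minimum is 3 at row 4 (s_4 leaves); pivot element 5.
Pivot on row 4; the Z-row RHS becomes 101/4 − (-7/4)·3 = 61/2.
Next entering variable (most negative Z-row entry -3/4): s_3.
Ratio test on column s_3 — row 1: entry -1/2 ≤ 0; row 2: entry -3/4 ≤ 0; row 3: (5/2)/(1/4) = 10; row 4: entry 0 ≤ 0. Minimum is 10 at row 3 (x1 leaves); pivot element 1/4.
After the second pivot the Z-row RHS is 61/2 − (-3/4)·10 = 38.

38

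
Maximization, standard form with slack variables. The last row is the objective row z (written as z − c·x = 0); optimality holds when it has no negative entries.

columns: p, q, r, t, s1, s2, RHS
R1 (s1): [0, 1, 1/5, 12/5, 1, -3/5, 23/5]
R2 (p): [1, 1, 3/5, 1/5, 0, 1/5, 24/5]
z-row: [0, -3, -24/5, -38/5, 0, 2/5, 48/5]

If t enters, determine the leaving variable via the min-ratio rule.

s1

Column t entries and ratios — s1: (23/5)/(12/5) = 23/12; p: (24/5)/(1/5) = 24.
Smallest ratio is 23/12 in the row of s1, so s1 leaves.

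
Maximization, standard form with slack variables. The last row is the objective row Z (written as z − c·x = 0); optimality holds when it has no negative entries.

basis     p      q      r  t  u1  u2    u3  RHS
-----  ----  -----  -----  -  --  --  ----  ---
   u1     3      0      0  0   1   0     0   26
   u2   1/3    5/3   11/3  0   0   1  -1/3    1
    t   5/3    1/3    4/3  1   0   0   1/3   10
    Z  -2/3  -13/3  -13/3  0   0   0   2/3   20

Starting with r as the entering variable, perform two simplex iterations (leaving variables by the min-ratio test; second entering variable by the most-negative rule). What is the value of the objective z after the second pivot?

113/5

Ratio test on column r — row 1: entry 0 ≤ 0; row 2: 1/(11/3) = 3/11; row 3: 10/(4/3) = 15/2. Minimum is 3/11 at row 2 (u2 leaves); pivot element 11/3.
Pivot on row 2; the Z-row RHS becomes 20 − (-13/3)·(3/11) = 233/11.
Next entering variable (most negative Z-row entry -26/11): q.
Ratio test on column q — row 1: entry 0 ≤ 0; row 2: (3/11)/(5/11) = 3/5; row 3: entry -3/11 ≤ 0. Minimum is 3/5 at row 2 (r leaves); pivot element 5/11.
After the second pivot the Z-row RHS is 233/11 − (-26/11)·(3/5) = 113/5.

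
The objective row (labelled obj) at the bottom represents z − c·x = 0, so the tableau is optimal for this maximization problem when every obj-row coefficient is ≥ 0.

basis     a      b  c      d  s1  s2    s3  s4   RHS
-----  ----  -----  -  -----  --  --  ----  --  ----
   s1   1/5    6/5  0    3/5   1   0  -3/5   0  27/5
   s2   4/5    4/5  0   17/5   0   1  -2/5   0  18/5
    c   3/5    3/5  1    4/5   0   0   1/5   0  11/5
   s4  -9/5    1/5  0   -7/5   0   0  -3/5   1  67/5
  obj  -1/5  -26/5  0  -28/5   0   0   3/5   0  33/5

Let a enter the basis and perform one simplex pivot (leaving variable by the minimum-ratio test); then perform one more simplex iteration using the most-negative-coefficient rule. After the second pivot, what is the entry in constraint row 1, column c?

-1/7

Ratio test on column a — row 1: (27/5)/(1/5) = 27; row 2: (18/5)/(4/5) = 9/2; row 3: (11/5)/(3/5) = 11/3; row 4: entry -9/5 ≤ 0. Minimum is 11/3 at row 3 (c leaves); pivot element 3/5.
Divide row 3 by 3/5; eliminate column a from the other rows.
Second iteration: most negative obj-row entry is -16/3 in column d, so d enters.
Ratio test on column d — row 1: (14/3)/(1/3) = 14; row 2: (2/3)/(7/3) = 2/7; row 3: (11/3)/(4/3) = 11/4; row 4: 20/1 = 20. Minimum is 2/7 at row 2 (s2 leaves); pivot element 7/3.
Divide row 2 by 7/3; eliminate column d from the other rows.
After both pivots, the entry at constraint row 1, column c is -1/7.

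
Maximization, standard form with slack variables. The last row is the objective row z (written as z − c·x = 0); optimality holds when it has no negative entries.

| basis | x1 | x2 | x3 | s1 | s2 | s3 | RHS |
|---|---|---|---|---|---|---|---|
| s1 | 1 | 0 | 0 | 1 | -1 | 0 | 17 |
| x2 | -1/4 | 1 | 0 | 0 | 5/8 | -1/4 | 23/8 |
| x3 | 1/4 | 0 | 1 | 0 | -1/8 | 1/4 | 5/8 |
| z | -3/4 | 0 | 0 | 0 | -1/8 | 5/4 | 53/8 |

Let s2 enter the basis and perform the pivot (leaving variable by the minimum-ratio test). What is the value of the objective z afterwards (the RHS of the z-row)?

Ratio test on column s2 — row 1: entry -1 ≤ 0; row 2: (23/8)/(5/8) = 23/5; row 3: entry -1/8 ≤ 0. Minimum is 23/5 at row 2 (x2 leaves); pivot element 5/8.
Pivot on row 2; the z-row RHS becomes 53/8 − (-1/8)·(23/5) = 36/5.

36/5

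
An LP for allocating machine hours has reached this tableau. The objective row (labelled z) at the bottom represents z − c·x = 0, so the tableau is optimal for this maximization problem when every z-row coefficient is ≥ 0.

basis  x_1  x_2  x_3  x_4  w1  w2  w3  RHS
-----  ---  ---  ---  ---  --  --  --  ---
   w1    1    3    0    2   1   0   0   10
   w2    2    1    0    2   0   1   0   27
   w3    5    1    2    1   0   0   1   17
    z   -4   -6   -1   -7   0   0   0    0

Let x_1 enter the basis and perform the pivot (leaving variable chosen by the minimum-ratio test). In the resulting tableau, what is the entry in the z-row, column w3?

4/5

Ratio test on column x_1 — row 1: 10/1 = 10; row 2: 27/2 = 27/2; row 3: 17/5 = 17/5. Minimum is 17/5 at row 3 (w3 leaves); pivot element 5.
Divide row 3 by 5; eliminate column x_1 from the other rows.
z-row update in column w3: 0 − (-4)·(1/5) = 4/5.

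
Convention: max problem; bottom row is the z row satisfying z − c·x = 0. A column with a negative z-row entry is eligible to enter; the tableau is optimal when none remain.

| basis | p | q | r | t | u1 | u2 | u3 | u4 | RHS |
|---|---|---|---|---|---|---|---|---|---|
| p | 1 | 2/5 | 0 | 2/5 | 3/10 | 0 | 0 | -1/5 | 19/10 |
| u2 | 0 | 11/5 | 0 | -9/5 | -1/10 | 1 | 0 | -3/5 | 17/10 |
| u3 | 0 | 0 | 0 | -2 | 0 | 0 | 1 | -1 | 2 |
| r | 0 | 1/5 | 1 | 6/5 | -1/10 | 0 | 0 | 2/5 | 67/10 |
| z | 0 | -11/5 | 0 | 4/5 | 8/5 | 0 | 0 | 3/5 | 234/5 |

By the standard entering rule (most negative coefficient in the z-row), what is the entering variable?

Negative z-row entries: q: -11/5.
The most negative is -11/5 in column q, so q enters.

q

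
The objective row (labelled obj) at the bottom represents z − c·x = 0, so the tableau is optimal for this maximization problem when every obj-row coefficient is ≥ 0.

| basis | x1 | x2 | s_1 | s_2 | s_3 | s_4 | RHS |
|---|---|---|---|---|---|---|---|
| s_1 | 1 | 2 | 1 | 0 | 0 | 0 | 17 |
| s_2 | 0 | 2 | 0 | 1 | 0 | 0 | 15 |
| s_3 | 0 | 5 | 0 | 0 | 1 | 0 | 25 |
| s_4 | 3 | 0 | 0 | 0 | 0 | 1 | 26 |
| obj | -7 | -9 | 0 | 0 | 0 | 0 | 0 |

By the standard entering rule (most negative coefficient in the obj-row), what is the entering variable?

x2

Negative obj-row entries: x1: -7, x2: -9.
The most negative is -9 in column x2, so x2 enters.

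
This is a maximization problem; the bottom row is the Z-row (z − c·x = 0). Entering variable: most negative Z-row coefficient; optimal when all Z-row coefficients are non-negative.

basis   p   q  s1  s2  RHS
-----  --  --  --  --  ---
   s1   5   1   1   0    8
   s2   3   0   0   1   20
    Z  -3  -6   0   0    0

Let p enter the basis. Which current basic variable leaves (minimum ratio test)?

Column p entries and ratios — s1: 8/5 = 8/5; s2: 20/3 = 20/3.
Smallest ratio is 8/5 in the row of s1, so s1 leaves.

s1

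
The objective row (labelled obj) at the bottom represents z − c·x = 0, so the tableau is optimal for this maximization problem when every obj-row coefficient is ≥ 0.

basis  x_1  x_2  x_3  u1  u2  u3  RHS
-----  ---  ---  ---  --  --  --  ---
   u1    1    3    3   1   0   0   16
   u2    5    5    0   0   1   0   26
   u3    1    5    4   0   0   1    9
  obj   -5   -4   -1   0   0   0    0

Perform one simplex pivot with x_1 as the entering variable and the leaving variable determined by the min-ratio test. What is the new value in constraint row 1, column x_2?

Ratio test on column x_1 — row 1: 16/1 = 16; row 2: 26/5 = 26/5; row 3: 9/1 = 9. Minimum is 26/5 at row 2 (u2 leaves); pivot element 5.
Divide row 2 by 5; eliminate column x_1 from the other rows.
Row 1 update in column x_2: 3 − 1·1 = 2.

2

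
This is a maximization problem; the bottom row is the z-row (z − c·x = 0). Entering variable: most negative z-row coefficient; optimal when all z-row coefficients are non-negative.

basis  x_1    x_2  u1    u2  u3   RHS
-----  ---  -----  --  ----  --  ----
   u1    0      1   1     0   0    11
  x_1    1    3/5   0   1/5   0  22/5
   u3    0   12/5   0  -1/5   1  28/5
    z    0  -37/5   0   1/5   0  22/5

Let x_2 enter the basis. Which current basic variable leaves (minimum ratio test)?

Column x_2 entries and ratios — u1: 11/1 = 11; x_1: (22/5)/(3/5) = 22/3; u3: (28/5)/(12/5) = 7/3.
Smallest ratio is 7/3 in the row of u3, so u3 leaves.

u3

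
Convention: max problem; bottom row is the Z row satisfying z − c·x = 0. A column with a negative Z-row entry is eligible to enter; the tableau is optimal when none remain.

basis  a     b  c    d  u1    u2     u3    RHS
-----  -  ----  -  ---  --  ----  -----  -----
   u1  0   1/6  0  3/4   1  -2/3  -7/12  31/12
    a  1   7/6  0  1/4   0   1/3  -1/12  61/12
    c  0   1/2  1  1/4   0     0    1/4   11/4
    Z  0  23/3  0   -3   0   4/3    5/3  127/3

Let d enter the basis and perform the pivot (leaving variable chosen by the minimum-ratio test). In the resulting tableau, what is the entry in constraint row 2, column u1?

-1/3

Ratio test on column d — row 1: (31/12)/(3/4) = 31/9; row 2: (61/12)/(1/4) = 61/3; row 3: (11/4)/(1/4) = 11. Minimum is 31/9 at row 1 (u1 leaves); pivot element 3/4.
Divide row 1 by 3/4; eliminate column d from the other rows.
Row 2 update in column u1: 0 − (1/4)·(4/3) = -1/3.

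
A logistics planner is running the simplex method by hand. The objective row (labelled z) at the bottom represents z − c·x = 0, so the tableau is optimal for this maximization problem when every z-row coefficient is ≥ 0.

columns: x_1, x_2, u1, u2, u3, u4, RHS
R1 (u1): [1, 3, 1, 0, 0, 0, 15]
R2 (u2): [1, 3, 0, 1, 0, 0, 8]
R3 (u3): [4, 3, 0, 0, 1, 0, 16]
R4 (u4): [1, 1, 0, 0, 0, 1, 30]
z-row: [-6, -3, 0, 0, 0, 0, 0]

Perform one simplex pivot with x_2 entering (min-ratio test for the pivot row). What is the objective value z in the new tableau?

8

Ratio test on column x_2 — row 1: 15/3 = 5; row 2: 8/3 = 8/3; row 3: 16/3 = 16/3; row 4: 30/1 = 30. Minimum is 8/3 at row 2 (u2 leaves); pivot element 3.
Pivot on row 2; the z-row RHS becomes 0 − (-3)·(8/3) = 8.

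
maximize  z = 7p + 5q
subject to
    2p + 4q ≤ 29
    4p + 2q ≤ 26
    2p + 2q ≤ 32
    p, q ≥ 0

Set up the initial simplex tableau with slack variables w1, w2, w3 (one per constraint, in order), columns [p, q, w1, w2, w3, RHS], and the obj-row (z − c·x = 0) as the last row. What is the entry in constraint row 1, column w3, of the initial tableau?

Slack w3 belongs to constraint 3; its column is the unit vector e_3, so the entry in row 1 is 0.

0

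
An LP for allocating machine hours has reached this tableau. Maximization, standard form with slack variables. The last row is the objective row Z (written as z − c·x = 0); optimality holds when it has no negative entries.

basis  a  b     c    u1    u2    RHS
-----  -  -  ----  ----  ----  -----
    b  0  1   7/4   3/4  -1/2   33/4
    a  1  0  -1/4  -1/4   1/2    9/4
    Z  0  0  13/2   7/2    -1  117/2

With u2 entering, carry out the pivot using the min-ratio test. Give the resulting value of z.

63

Ratio test on column u2 — row 1: entry -1/2 ≤ 0; row 2: (9/4)/(1/2) = 9/2. Minimum is 9/2 at row 2 (a leaves); pivot element 1/2.
Pivot on row 2; the Z-row RHS becomes 117/2 − (-1)·(9/2) = 63.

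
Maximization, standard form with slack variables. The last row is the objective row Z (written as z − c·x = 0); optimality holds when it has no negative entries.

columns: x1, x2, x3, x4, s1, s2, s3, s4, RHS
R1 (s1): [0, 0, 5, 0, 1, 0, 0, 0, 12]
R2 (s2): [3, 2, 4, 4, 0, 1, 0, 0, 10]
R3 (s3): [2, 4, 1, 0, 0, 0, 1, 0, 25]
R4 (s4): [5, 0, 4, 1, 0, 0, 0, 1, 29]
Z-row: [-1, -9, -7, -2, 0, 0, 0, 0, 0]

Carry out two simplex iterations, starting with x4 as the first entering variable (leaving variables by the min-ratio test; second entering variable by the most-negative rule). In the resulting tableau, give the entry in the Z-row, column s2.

9/2

Ratio test on column x4 — row 1: entry 0 ≤ 0; row 2: 10/4 = 5/2; row 3: entry 0 ≤ 0; row 4: 29/1 = 29. Minimum is 5/2 at row 2 (s2 leaves); pivot element 4.
Divide row 2 by 4; eliminate column x4 from the other rows.
Second iteration: most negative Z-row entry is -8 in column x2, so x2 enters.
Ratio test on column x2 — row 1: entry 0 ≤ 0; row 2: (5/2)/(1/2) = 5; row 3: 25/4 = 25/4; row 4: entry -1/2 ≤ 0. Minimum is 5 at row 2 (x4 leaves); pivot element 1/2.
Divide row 2 by 1/2; eliminate column x2 from the other rows.
After both pivots, the entry at the Z-row, column s2 is 9/2.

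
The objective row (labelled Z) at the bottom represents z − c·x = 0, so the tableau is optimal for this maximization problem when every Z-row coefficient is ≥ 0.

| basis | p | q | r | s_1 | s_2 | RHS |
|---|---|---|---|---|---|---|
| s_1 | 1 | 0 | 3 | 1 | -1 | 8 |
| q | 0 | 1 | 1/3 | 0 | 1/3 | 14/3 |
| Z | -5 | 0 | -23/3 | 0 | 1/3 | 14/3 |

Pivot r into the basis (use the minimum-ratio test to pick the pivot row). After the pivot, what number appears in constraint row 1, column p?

1/3

Ratio test on column r — row 1: 8/3 = 8/3; row 2: (14/3)/(1/3) = 14. Minimum is 8/3 at row 1 (s_1 leaves); pivot element 3.
Divide row 1 by 3; eliminate column r from the other rows.
In the new row 1, the p entry is the old entry divided by the pivot: 1/3 = 1/3.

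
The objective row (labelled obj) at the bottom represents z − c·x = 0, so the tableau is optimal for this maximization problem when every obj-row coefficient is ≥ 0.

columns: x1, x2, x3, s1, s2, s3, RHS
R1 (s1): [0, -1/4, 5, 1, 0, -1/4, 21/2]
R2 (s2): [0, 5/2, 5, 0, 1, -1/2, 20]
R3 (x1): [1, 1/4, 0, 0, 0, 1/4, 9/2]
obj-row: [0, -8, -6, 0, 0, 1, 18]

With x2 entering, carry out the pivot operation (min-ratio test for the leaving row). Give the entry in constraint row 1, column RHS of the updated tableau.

Ratio test on column x2 — row 1: entry -1/4 ≤ 0; row 2: 20/(5/2) = 8; row 3: (9/2)/(1/4) = 18. Minimum is 8 at row 2 (s2 leaves); pivot element 5/2.
Divide row 2 by 5/2; eliminate column x2 from the other rows.
Row 1 update in column RHS: 21/2 − (-1/4)·8 = 25/2.

25/2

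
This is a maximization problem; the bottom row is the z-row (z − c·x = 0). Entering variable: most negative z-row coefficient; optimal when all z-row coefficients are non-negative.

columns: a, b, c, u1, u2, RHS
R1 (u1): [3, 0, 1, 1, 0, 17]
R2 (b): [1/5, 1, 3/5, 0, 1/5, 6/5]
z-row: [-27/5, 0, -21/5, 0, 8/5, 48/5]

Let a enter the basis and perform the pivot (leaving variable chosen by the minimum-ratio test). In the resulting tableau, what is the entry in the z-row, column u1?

9/5

Ratio test on column a — row 1: 17/3 = 17/3; row 2: (6/5)/(1/5) = 6. Minimum is 17/3 at row 1 (u1 leaves); pivot element 3.
Divide row 1 by 3; eliminate column a from the other rows.
z-row update in column u1: 0 − (-27/5)·(1/3) = 9/5.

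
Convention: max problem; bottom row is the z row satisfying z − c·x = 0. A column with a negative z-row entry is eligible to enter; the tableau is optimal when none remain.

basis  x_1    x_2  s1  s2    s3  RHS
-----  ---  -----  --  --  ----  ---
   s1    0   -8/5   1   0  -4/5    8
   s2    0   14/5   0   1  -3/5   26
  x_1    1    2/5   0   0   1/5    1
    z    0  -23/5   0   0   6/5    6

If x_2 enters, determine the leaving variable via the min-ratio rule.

x_1

Column x_2 entries and ratios — s1: -8/5 ≤ 0, skip; s2: 26/(14/5) = 65/7; x_1: 1/(2/5) = 5/2.
Smallest ratio is 5/2 in the row of x_1, so x_1 leaves.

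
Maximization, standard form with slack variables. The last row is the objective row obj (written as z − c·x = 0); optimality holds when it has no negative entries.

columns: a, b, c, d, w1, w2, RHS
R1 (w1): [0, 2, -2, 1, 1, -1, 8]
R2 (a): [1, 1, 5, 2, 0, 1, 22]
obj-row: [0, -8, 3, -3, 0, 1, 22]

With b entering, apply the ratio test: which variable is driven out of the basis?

w1

Column b entries and ratios — w1: 8/2 = 4; a: 22/1 = 22.
Smallest ratio is 4 in the row of w1, so w1 leaves.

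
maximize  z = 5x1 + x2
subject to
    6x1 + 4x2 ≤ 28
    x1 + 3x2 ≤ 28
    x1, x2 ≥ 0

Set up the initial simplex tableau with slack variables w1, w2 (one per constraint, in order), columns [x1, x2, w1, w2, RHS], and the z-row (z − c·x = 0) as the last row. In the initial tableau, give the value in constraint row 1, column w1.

Slack w1 belongs to constraint 1; its column is the unit vector e_1, so the entry in row 1 is 1.

1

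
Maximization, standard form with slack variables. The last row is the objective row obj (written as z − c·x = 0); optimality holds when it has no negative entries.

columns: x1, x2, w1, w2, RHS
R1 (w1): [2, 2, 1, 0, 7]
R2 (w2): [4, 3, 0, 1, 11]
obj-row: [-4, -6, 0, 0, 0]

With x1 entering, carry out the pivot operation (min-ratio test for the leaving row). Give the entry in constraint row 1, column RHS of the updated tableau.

3/2

Ratio test on column x1 — row 1: 7/2 = 7/2; row 2: 11/4 = 11/4. Minimum is 11/4 at row 2 (w2 leaves); pivot element 4.
Divide row 2 by 4; eliminate column x1 from the other rows.
Row 1 update in column RHS: 7 − 2·(11/4) = 3/2.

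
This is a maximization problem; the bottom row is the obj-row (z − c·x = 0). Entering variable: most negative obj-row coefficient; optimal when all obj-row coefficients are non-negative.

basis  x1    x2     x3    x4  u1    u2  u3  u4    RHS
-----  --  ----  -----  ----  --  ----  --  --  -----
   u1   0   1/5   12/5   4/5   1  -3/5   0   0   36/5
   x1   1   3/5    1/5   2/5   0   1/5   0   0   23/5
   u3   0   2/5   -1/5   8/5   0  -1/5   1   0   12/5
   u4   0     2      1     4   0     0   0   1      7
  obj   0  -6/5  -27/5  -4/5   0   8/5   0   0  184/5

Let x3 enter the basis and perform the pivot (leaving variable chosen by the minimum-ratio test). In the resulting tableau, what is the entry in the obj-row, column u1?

9/4

Ratio test on column x3 — row 1: (36/5)/(12/5) = 3; row 2: (23/5)/(1/5) = 23; row 3: entry -1/5 ≤ 0; row 4: 7/1 = 7. Minimum is 3 at row 1 (u1 leaves); pivot element 12/5.
Divide row 1 by 12/5; eliminate column x3 from the other rows.
obj-row update in column u1: 0 − (-27/5)·(5/12) = 9/4.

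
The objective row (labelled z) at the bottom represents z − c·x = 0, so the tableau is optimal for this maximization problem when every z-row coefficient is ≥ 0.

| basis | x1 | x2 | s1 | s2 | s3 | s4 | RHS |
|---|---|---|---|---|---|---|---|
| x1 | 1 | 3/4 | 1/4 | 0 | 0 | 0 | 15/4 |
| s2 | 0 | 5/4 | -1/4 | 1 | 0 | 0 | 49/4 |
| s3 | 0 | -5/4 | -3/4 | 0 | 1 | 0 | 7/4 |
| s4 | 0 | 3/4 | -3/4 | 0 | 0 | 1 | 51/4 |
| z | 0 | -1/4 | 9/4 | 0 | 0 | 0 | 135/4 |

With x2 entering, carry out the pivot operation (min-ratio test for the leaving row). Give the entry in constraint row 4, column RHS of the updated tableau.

Ratio test on column x2 — row 1: (15/4)/(3/4) = 5; row 2: (49/4)/(5/4) = 49/5; row 3: entry -5/4 ≤ 0; row 4: (51/4)/(3/4) = 17. Minimum is 5 at row 1 (x1 leaves); pivot element 3/4.
Divide row 1 by 3/4; eliminate column x2 from the other rows.
Row 4 update in column RHS: 51/4 − (3/4)·5 = 9.

9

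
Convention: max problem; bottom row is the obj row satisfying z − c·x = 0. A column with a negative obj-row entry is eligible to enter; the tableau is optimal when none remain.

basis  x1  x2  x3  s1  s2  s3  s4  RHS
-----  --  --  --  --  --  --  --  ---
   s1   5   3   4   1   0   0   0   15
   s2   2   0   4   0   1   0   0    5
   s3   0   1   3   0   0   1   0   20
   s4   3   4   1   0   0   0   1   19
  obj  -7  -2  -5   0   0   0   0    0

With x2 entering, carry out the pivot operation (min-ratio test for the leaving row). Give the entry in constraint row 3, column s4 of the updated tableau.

-1/4

Ratio test on column x2 — row 1: 15/3 = 5; row 2: entry 0 ≤ 0; row 3: 20/1 = 20; row 4: 19/4 = 19/4. Minimum is 19/4 at row 4 (s4 leaves); pivot element 4.
Divide row 4 by 4; eliminate column x2 from the other rows.
Row 3 update in column s4: 0 − 1·(1/4) = -1/4.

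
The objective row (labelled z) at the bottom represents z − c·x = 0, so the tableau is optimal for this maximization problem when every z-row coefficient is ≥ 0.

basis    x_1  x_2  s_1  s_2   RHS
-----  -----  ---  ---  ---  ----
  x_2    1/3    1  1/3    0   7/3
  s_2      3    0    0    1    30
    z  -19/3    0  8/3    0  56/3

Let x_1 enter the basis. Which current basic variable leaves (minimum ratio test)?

x_2

Column x_1 entries and ratios — x_2: (7/3)/(1/3) = 7; s_2: 30/3 = 10.
Smallest ratio is 7 in the row of x_2, so x_2 leaves.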